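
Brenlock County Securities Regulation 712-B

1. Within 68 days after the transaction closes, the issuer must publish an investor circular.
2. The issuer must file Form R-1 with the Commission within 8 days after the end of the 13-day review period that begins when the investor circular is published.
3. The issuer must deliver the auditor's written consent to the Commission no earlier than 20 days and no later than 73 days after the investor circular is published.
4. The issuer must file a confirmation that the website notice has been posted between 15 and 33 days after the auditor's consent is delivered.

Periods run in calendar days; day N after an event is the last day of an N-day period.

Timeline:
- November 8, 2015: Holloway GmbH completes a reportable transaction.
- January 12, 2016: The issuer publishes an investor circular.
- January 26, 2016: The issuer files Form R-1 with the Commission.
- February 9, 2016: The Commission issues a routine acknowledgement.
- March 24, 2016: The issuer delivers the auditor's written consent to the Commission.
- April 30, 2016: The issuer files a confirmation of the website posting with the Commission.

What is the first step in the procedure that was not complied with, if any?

(1) due by November 8, 2015 + 68 days = January 15, 2016; January 12, 2016 is within that limit.
(2) due by January 25, 2016 + 8 days = February 2, 2016; completed January 26, 2016, before the deadline.
(3) the permitted window runs from January 12, 2016 + 20 = February 1, 2016 to January 12, 2016 + 73 = March 25, 2016; done March 24, 2016 — within the window.
(4) the permitted window runs from March 24, 2016 + 15 = April 8, 2016 to March 24, 2016 + 33 = April 26, 2016; April 30, 2016 is 4 days past the end of the window.

Step 4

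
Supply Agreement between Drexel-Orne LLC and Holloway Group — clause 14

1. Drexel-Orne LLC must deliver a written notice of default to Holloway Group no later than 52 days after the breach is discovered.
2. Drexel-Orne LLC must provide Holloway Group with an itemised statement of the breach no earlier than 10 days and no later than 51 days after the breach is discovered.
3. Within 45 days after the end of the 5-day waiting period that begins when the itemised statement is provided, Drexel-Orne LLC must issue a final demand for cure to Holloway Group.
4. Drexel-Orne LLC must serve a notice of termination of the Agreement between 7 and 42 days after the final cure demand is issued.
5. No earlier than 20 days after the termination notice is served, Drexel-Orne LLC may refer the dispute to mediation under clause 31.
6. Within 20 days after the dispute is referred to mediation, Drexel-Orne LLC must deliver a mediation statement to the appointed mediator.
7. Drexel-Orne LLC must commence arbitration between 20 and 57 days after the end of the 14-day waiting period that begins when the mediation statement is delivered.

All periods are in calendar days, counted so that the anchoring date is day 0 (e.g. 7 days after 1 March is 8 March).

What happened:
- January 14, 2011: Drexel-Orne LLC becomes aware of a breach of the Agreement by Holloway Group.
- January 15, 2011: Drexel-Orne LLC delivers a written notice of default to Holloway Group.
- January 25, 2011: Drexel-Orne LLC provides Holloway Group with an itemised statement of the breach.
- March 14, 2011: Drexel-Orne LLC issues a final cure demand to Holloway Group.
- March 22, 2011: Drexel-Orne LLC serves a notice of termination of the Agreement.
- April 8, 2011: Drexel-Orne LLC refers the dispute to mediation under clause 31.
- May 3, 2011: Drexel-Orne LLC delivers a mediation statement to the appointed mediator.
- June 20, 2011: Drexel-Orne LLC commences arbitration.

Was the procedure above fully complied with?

Step 1: 52 days after January 14, 2011 (when the breach is discovered) is March 7, 2011; January 15, 2011 is within that limit.
Step 2: the window is 10–51 days after January 14, 2011 (when the breach is discovered), so January 24, 2011 through March 6, 2011; done January 25, 2011, which is between those dates.
Step 3: 45 days after January 30, 2011 (end of the 5-day waiting period, which began when the itemised statement is provided on January 25, 2011) is March 16, 2011; March 14, 2011 is within that limit.
Step 4: the window is 7–42 days after March 14, 2011 (when the final cure demand is issued), so March 21, 2011 through April 25, 2011; March 22, 2011 falls inside that range.
Step 5: the earliest permitted date is 20 days after March 22, 2011 (when the termination notice is served), i.e. April 11, 2011; done April 8, 2011 — 3 days too early.

No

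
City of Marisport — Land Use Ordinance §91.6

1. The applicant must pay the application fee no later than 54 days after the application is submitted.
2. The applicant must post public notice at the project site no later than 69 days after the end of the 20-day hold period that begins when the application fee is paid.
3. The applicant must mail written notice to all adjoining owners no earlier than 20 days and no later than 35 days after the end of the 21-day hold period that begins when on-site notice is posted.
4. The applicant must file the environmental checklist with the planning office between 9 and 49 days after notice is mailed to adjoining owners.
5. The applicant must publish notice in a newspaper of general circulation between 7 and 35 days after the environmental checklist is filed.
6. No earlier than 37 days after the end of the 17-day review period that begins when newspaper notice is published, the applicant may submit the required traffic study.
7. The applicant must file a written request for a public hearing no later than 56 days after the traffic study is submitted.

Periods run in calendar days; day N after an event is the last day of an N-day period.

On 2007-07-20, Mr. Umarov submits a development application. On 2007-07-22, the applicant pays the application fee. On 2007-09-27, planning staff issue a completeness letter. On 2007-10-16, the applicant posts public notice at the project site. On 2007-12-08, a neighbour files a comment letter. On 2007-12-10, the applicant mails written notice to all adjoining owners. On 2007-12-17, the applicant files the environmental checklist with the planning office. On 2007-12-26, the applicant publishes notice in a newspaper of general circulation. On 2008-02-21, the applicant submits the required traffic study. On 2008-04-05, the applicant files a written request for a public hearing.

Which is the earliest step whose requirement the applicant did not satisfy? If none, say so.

Step 1 — counting 54 days from 2007-07-20 (when the application is submitted) gives a deadline of 2007-09-12; done 2007-07-22 — timely.
Step 2 — counting 69 days from 2007-08-11 (end of the 20-day hold period, which began when the application fee is paid on 2007-07-22) gives a deadline of 2007-10-19; done 2007-10-16 — timely.
Step 3 — 20 and 35 days from 2007-11-06 (end of the 21-day hold period, which began when on-site notice is posted on 2007-10-16) are 2007-11-26 and 2007-12-11 respectively; 2007-12-10 falls inside that range.
Step 4 — 9 and 49 days from 2007-12-10 (when notice is mailed to adjoining owners) are 2007-12-19 and 2008-01-28 respectively; 2007-12-17 is 2 days too early.

Step 4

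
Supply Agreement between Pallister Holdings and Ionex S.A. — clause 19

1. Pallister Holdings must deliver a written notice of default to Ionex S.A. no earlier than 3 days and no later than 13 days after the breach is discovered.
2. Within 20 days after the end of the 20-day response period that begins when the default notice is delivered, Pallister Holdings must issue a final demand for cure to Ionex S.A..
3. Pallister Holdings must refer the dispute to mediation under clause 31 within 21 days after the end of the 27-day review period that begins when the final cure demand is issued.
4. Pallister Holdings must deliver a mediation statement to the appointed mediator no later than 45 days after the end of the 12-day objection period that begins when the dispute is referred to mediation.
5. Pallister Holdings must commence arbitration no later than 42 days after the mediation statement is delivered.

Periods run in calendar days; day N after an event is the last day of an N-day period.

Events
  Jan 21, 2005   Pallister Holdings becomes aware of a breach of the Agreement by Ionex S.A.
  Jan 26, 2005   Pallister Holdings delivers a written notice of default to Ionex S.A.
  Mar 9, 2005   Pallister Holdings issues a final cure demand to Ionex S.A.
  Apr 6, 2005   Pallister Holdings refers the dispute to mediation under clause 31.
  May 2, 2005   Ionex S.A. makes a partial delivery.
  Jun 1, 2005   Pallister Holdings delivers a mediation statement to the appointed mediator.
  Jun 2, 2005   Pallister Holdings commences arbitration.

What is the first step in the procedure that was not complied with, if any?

Step 2

(1) the permitted window runs from Jan 21, 2005 + 3 = Jan 24, 2005 to Jan 21, 2005 + 13 = Feb 3, 2005; Jan 26, 2005 falls inside that range.
(2) due by Feb 15, 2005 + 20 days = Mar 7, 2005; Mar 9, 2005 misses that deadline by 2 days.
The analysis stops there.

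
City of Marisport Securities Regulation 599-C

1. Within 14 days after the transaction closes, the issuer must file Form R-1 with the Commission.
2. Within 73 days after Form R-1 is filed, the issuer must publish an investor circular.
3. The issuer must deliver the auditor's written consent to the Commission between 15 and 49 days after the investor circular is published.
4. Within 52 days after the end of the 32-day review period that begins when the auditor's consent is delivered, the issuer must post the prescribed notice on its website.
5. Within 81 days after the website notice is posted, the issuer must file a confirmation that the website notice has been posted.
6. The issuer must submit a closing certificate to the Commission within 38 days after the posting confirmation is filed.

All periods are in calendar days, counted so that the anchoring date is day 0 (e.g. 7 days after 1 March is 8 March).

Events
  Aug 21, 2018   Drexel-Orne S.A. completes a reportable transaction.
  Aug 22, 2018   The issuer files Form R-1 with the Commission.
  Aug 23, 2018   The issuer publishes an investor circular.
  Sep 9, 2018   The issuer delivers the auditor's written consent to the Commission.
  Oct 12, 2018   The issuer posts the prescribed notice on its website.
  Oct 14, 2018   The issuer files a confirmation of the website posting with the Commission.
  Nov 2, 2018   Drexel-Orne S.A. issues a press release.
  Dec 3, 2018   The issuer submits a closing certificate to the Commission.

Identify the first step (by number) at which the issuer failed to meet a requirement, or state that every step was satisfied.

Step 1 — counting 14 days from Aug 21, 2018 (when the transaction closes) gives a deadline of Sep 4, 2018; completed Aug 22, 2018, before the deadline.
Step 2 — counting 73 days from Aug 22, 2018 (when Form R-1 is filed) gives a deadline of Nov 3, 2018; done Aug 23, 2018 — timely.
Step 3 — 15 and 49 days from Aug 23, 2018 (when the investor circular is published) are Sep 7, 2018 and Oct 11, 2018 respectively; Sep 9, 2018 falls inside that range.
Step 4 — counting 52 days from Oct 11, 2018 (end of the 32-day review period, which began when the auditor's consent is delivered on Sep 9, 2018) gives a deadline of Dec 2, 2018; done Oct 12, 2018 — timely.
Step 5 — counting 81 days from Oct 12, 2018 (when the website notice is posted) gives a deadline of Jan 1, 2019; Oct 14, 2018 is within that limit.
Step 6 — counting 38 days from Oct 14, 2018 (when the posting confirmation is filed) gives a deadline of Nov 21, 2018; Dec 3, 2018 misses that deadline by 12 days.
The analysis stops there.

Step 6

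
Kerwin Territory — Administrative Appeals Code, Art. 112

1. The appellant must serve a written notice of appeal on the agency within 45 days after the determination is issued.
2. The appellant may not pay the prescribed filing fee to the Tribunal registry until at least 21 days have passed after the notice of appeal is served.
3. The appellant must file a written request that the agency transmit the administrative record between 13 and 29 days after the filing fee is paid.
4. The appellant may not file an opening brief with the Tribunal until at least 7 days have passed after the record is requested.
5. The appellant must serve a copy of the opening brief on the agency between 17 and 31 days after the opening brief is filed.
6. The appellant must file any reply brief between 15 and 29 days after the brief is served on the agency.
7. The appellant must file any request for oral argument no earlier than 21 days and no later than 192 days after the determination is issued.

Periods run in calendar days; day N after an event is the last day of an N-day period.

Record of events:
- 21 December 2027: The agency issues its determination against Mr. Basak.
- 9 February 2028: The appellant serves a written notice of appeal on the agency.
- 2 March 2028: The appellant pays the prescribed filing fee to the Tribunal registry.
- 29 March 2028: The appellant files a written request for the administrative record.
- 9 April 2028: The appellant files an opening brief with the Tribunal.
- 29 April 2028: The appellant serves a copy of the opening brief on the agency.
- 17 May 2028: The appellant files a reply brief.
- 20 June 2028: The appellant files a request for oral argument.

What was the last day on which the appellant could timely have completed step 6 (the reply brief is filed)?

28 May 2028

Step 6 runs from 29 April 2028, when the brief is served on the agency. The window is 15–29 days after 29 April 2028; it closes on 28 May 2028.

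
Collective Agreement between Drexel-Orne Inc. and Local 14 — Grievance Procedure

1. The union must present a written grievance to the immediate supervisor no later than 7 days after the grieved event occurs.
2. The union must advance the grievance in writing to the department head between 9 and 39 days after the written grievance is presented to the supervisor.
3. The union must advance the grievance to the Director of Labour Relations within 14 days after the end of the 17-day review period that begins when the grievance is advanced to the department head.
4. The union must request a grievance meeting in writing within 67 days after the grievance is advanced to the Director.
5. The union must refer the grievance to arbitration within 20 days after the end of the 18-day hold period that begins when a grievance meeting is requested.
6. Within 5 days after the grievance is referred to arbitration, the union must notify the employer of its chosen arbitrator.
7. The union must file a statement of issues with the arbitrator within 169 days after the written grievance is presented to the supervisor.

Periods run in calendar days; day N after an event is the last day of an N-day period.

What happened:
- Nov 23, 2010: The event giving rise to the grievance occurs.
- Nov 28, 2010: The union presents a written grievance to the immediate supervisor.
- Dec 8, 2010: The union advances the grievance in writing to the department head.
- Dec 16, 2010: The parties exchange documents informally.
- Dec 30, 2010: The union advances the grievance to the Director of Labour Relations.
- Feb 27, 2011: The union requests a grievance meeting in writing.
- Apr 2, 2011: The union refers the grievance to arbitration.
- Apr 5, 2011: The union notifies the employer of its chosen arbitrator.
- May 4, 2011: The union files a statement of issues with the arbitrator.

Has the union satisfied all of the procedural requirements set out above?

Step 1 — counting 7 days from Nov 23, 2010 (when the grieved event occurs) gives a deadline of Nov 30, 2010; done Nov 28, 2010 — timely.
Step 2 — 9 and 39 days from Nov 28, 2010 (when the written grievance is presented to the supervisor) are Dec 7, 2010 and Jan 6, 2011 respectively; done Dec 8, 2010 — within the window.
Step 3 — counting 14 days from Dec 25, 2010 (end of the 17-day review period, which began when the grievance is advanced to the department head on Dec 8, 2010) gives a deadline of Jan 8, 2011; Dec 30, 2010 is within that limit.
Step 4 — counting 67 days from Dec 30, 2010 (when the grievance is advanced to the Director) gives a deadline of Mar 7, 2011; done Feb 27, 2011 — timely.
Step 5 — counting 20 days from Mar 17, 2011 (end of the 18-day hold period, which began when a grievance meeting is requested on Feb 27, 2011) gives a deadline of Apr 6, 2011; done Apr 2, 2011 — timely.
Step 6 — counting 5 days from Apr 2, 2011 (when the grievance is referred to arbitration) gives a deadline of Apr 7, 2011; Apr 5, 2011 is within that limit.
Step 7 — counting 169 days from Nov 28, 2010 (when the written grievance is presented to the supervisor) gives a deadline of May 16, 2011; May 4, 2011 is within that limit.

Yes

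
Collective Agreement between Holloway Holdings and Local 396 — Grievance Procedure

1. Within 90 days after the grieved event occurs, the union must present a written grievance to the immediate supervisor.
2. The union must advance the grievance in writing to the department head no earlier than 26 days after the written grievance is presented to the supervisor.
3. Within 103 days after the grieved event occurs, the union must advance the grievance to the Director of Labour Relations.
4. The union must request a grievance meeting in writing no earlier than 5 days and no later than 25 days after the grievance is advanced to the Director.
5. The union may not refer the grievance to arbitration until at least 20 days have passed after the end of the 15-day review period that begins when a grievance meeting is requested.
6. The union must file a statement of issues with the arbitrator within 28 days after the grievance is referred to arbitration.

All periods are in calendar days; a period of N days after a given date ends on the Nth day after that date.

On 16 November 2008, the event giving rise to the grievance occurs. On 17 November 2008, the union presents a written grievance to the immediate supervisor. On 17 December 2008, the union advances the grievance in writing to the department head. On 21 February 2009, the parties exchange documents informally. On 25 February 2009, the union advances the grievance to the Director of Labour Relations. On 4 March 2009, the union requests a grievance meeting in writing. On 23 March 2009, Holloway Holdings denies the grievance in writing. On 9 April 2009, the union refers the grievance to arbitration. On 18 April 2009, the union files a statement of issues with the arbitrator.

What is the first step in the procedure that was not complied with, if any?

Step 1 — counting 90 days from 16 November 2008 (when the grieved event occurs) gives a deadline of 14 February 2009; done 17 November 2008 — timely.
Step 2 — must wait 26 days from 17 November 2008 (when the written grievance is presented to the supervisor), so not before 13 December 2008; 17 December 2008 is on or after that date.
Step 3 — counting 103 days from 16 November 2008 (when the grieved event occurs) gives a deadline of 27 February 2009; completed 25 February 2009, before the deadline.
Step 4 — 5 and 25 days from 25 February 2009 (when the grievance is advanced to the Director) are 2 March 2009 and 22 March 2009 respectively; done 4 March 2009 — within the window.
Step 5 — must wait 20 days from 19 March 2009 (end of the 15-day review period, which began when a grievance meeting is requested on 4 March 2009), so not before 8 April 2009; 9 April 2009 is on or after that date.
Step 6 — counting 28 days from 9 April 2009 (when the grievance is referred to arbitration) gives a deadline of 7 May 2009; done 18 April 2009 — timely.

None — every step was satisfied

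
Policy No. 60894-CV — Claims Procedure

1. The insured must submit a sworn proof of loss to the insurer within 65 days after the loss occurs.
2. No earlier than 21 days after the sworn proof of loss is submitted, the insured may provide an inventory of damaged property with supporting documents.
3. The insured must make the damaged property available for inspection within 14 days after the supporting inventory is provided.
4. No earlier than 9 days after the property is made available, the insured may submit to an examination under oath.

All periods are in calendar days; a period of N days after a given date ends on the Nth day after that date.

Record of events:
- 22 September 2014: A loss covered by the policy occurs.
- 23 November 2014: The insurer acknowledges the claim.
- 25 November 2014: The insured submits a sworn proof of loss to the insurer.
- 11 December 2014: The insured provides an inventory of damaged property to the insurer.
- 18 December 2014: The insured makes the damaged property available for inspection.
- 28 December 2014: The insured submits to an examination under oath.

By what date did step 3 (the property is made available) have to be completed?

Step 3 runs from 11 December 2014, when the supporting inventory is provided. 14 days after 11 December 2014 is 25 December 2014.

25 December 2014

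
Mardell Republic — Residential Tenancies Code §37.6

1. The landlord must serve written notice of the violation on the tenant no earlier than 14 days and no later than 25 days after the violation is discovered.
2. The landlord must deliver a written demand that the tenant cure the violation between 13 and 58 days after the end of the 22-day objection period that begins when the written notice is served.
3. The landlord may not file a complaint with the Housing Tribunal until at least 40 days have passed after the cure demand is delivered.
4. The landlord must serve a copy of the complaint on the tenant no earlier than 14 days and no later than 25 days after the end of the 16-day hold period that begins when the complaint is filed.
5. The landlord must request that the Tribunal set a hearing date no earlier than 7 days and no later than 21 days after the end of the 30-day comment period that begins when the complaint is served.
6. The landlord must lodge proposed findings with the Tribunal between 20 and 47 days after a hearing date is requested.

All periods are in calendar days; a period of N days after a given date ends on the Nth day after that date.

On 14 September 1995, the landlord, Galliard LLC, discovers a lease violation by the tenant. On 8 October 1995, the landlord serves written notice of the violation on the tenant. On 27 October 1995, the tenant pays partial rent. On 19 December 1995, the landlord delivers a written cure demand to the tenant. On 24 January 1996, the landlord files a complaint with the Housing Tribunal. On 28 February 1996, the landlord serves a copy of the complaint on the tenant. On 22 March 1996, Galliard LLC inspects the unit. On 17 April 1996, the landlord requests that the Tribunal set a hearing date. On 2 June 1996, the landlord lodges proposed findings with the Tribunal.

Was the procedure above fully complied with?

(1) the permitted window runs from 14 September 1995 + 14 = 28 September 1995 to 14 September 1995 + 25 = 9 October 1995; done 8 October 1995, which is between those dates.
(2) the permitted window runs from 30 October 1995 + 13 = 12 November 1995 to 30 October 1995 + 58 = 27 December 1995; 19 December 1995 falls inside that range.
(3) permitted from 19 December 1995 + 40 days = 28 January 1996 onward; 24 January 1996 is 4 days before the earliest permitted date.
That is the first point of non-compliance.

No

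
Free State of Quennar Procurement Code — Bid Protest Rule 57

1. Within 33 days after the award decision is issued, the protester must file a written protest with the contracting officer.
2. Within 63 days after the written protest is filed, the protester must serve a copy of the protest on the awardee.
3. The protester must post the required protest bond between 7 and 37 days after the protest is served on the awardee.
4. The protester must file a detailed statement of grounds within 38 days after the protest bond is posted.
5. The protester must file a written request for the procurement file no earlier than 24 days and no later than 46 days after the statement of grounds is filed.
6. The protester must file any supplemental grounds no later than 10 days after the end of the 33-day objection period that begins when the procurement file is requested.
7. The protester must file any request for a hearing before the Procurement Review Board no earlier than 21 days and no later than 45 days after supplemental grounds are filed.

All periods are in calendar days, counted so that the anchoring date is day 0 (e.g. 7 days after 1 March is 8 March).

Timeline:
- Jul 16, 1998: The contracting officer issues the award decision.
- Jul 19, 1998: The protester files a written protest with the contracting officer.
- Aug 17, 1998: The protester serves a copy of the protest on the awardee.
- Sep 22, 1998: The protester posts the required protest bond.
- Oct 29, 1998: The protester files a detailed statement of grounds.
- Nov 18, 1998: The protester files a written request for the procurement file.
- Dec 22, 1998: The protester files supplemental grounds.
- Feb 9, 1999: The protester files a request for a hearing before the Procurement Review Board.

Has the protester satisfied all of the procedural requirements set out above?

No

Step 1: 33 days after Jul 16, 1998 (when the award decision is issued) is Aug 18, 1998; done Jul 19, 1998 — timely.
Step 2: 63 days after Jul 19, 1998 (when the written protest is filed) is Sep 20, 1998; completed Aug 17, 1998, before the deadline.
Step 3: the window is 7–37 days after Aug 17, 1998 (when the protest is served on the awardee), so Aug 24, 1998 through Sep 23, 1998; done Sep 22, 1998 — within the window.
Step 4: 38 days after Sep 22, 1998 (when the protest bond is posted) is Oct 30, 1998; Oct 29, 1998 is within that limit.
Step 5: the window is 24–46 days after Oct 29, 1998 (when the statement of grounds is filed), so Nov 22, 1998 through Dec 14, 1998; Nov 18, 1998 is 4 days too early.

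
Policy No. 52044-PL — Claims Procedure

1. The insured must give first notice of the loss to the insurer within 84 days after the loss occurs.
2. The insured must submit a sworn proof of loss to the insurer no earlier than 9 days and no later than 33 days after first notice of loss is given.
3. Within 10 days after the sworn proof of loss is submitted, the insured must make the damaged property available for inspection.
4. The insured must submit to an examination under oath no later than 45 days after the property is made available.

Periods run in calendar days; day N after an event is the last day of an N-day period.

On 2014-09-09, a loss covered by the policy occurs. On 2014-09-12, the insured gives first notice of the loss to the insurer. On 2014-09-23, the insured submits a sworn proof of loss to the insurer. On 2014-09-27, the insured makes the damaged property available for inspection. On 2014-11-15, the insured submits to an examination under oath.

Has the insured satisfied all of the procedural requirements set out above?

No

Step 1: 84 days after 2014-09-09 (when the loss occurs) is 2014-12-02; 2014-09-12 is within that limit.
Step 2: the window is 9–33 days after 2014-09-12 (when first notice of loss is given), so 2014-09-21 through 2014-10-15; 2014-09-23 falls inside that range.
Step 3: 10 days after 2014-09-23 (when the sworn proof of loss is submitted) is 2014-10-03; done 2014-09-27 — timely.
Step 4: 45 days after 2014-09-27 (when the property is made available) is 2014-11-11; 2014-11-15 misses that deadline by 4 days.
The procedure was therefore not followed at step 4.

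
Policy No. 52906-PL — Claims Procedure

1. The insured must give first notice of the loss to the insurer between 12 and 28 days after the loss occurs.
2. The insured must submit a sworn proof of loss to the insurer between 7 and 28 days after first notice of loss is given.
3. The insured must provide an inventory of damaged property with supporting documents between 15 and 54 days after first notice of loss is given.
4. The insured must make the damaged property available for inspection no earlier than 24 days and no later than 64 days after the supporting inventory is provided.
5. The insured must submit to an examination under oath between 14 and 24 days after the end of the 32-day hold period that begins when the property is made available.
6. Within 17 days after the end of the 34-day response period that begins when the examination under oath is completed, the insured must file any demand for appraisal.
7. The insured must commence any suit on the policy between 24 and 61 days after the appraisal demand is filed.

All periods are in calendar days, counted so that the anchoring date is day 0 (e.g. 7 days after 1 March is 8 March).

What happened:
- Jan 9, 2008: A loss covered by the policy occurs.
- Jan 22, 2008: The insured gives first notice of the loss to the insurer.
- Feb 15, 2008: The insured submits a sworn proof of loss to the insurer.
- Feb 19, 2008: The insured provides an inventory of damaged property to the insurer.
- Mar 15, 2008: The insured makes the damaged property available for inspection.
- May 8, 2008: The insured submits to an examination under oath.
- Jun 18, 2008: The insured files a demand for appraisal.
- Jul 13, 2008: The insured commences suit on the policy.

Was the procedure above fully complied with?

Yes

Step 1 — 12 and 28 days from Jan 9, 2008 (when the loss occurs) are Jan 21, 2008 and Feb 6, 2008 respectively; done Jan 22, 2008 — within the window.
Step 2 — 7 and 28 days from Jan 22, 2008 (when first notice of loss is given) are Jan 29, 2008 and Feb 19, 2008 respectively; done Feb 15, 2008, which is between those dates.
Step 3 — 15 and 54 days from Jan 22, 2008 (when first notice of loss is given) are Feb 6, 2008 and Mar 16, 2008 respectively; Feb 19, 2008 falls inside that range.
Step 4 — 24 and 64 days from Feb 19, 2008 (when the supporting inventory is provided) are Mar 14, 2008 and Apr 23, 2008 respectively; done Mar 15, 2008 — within the window.
Step 5 — 14 and 24 days from Apr 16, 2008 (end of the 32-day hold period, which began when the property is made available on Mar 15, 2008) are Apr 30, 2008 and May 10, 2008 respectively; May 8, 2008 falls inside that range.
Step 6 — counting 17 days from Jun 11, 2008 (end of the 34-day response period, which began when the examination under oath is completed on May 8, 2008) gives a deadline of Jun 28, 2008; completed Jun 18, 2008, before the deadline.
Step 7 — 24 and 61 days from Jun 18, 2008 (when the appraisal demand is filed) are Jul 12, 2008 and Aug 18, 2008 respectively; done Jul 13, 2008 — within the window.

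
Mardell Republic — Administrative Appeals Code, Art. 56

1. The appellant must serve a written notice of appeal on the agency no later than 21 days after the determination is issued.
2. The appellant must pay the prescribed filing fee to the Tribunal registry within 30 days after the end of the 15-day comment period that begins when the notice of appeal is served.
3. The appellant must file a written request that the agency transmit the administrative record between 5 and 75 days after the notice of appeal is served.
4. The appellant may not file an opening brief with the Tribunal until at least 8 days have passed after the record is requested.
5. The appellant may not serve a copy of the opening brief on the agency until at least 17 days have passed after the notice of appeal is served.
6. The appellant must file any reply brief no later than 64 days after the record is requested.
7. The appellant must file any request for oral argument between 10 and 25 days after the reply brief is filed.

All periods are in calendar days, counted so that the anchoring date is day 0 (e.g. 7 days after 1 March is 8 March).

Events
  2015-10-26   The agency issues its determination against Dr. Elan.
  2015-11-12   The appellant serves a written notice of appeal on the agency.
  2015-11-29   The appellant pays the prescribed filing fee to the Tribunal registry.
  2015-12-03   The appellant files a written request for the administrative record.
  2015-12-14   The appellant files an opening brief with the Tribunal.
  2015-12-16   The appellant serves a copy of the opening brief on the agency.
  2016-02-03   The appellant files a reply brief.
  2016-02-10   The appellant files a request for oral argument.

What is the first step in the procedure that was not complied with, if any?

(1) due by 2015-10-26 + 21 days = 2015-11-16; 2015-11-12 is within that limit.
(2) due by 2015-11-27 + 30 days = 2015-12-27; 2015-11-29 is within that limit.
(3) the permitted window runs from 2015-11-12 + 5 = 2015-11-17 to 2015-11-12 + 75 = 2016-01-26; 2015-12-03 falls inside that range.
(4) permitted from 2015-12-03 + 8 days = 2015-12-11 onward; done 2015-12-14, after the minimum wait.
(5) permitted from 2015-11-12 + 17 days = 2015-11-29 onward; done 2015-12-16, after the minimum wait.
(6) due by 2015-12-03 + 64 days = 2016-02-05; done 2016-02-03 — timely.
(7) the permitted window runs from 2016-02-03 + 10 = 2016-02-13 to 2016-02-03 + 25 = 2016-02-28; 2016-02-10 is 3 days too early.
That is the first point of non-compliance.

Step 7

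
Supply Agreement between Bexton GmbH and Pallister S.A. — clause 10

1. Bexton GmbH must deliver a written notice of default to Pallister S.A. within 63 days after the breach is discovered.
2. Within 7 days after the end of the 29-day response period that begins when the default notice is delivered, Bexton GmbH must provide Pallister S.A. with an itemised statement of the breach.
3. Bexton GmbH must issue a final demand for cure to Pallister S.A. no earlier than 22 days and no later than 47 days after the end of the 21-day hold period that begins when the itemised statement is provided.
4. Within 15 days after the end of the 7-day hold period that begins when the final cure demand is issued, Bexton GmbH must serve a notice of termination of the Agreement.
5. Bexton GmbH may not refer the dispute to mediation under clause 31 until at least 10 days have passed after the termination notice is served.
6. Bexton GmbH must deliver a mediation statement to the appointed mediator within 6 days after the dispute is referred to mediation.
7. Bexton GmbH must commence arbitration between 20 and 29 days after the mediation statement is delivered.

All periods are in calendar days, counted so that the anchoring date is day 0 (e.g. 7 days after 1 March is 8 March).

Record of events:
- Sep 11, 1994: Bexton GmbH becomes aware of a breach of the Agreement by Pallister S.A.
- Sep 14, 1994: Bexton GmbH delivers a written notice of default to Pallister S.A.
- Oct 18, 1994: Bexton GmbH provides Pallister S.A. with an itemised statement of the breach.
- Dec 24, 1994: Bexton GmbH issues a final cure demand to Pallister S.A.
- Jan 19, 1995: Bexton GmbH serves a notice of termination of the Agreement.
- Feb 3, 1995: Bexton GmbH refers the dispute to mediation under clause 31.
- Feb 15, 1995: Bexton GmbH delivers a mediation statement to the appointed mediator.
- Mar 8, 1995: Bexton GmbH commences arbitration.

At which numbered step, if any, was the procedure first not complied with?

Step 4

(1) due by Sep 11, 1994 + 63 days = Nov 13, 1994; Sep 14, 1994 is within that limit.
(2) due by Oct 13, 1994 + 7 days = Oct 20, 1994; completed Oct 18, 1994, before the deadline.
(3) the permitted window runs from Nov 8, 1994 + 22 = Nov 30, 1994 to Nov 8, 1994 + 47 = Dec 25, 1994; done Dec 24, 1994, which is between those dates.
(4) due by Dec 31, 1994 + 15 days = Jan 15, 1995; done Jan 19, 1995 — 4 days late.
That is the first point of non-compliance.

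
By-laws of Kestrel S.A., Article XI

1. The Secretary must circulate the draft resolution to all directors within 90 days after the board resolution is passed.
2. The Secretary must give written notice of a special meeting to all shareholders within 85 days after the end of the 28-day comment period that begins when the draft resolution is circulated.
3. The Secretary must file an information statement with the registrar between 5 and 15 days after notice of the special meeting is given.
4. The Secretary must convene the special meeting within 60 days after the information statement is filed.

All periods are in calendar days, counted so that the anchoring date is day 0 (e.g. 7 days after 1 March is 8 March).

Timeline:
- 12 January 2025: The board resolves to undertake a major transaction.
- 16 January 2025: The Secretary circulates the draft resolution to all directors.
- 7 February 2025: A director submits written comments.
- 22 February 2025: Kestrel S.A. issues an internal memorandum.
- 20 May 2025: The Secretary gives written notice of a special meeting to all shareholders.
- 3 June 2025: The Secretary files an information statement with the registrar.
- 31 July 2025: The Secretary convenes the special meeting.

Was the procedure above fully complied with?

No

Step 1: 90 days after 12 January 2025 (when the board resolution is passed) is 12 April 2025; completed 16 January 2025, before the deadline.
Step 2: 85 days after 13 February 2025 (end of the 28-day comment period, which began when the draft resolution is circulated on 16 January 2025) is 9 May 2025; done 20 May 2025 — 11 days late.
No need to go further; step 2 was not satisfied.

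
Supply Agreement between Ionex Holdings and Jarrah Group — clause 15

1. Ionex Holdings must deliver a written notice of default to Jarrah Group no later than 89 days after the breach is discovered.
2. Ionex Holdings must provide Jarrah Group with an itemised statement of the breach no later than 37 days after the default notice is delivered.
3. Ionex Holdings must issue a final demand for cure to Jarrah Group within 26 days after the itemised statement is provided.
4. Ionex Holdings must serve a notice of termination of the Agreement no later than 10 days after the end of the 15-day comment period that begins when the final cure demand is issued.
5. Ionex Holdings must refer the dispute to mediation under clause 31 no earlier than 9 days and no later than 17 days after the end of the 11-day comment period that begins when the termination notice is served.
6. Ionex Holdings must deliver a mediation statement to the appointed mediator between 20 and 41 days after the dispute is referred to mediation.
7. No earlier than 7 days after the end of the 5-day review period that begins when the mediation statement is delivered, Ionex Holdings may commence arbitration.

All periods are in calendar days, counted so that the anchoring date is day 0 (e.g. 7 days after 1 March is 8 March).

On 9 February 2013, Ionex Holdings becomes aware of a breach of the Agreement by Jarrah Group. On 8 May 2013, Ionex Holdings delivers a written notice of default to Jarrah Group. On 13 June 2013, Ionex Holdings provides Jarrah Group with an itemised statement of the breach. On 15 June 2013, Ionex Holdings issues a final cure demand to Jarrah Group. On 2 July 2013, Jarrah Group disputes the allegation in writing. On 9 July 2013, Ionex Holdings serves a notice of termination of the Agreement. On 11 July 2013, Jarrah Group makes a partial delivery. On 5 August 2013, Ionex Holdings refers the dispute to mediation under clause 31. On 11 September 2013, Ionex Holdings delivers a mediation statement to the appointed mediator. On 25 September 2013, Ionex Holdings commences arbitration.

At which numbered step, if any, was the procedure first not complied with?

None — every step was satisfied

(1) due by 9 February 2013 + 89 days = 9 May 2013; done 8 May 2013 — timely.
(2) due by 8 May 2013 + 37 days = 14 June 2013; done 13 June 2013 — timely.
(3) due by 13 June 2013 + 26 days = 9 July 2013; done 15 June 2013 — timely.
(4) due by 30 June 2013 + 10 days = 10 July 2013; 9 July 2013 is within that limit.
(5) the permitted window runs from 20 July 2013 + 9 = 29 July 2013 to 20 July 2013 + 17 = 6 August 2013; 5 August 2013 falls inside that range.
(6) the permitted window runs from 5 August 2013 + 20 = 25 August 2013 to 5 August 2013 + 41 = 15 September 2013; done 11 September 2013 — within the window.
(7) permitted from 16 September 2013 + 7 days = 23 September 2013 onward; 25 September 2013 is on or after that date.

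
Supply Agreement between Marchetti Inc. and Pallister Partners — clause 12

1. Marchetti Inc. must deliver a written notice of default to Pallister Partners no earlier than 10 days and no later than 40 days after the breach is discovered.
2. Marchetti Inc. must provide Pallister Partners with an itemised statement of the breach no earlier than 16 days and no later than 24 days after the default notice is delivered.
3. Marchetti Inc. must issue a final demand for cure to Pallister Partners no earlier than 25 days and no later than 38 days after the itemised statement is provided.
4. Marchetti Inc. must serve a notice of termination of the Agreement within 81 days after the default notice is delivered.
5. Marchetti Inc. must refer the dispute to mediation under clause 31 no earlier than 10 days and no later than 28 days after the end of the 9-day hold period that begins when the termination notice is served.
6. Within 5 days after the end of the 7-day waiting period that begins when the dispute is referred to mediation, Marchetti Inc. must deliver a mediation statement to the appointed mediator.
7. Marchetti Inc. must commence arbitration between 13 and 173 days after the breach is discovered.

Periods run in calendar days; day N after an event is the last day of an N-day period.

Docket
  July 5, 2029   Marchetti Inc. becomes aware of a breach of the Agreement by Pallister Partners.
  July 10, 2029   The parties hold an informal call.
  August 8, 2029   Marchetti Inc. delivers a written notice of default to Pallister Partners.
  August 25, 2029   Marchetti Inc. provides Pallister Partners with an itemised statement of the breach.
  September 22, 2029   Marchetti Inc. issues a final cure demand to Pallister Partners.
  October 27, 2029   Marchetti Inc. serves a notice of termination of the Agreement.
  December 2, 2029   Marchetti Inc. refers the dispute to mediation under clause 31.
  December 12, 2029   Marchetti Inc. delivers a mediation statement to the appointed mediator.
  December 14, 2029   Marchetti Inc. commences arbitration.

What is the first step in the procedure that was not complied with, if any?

Step 1: the window is 10–40 days after July 5, 2029 (when the breach is discovered), so July 15, 2029 through August 14, 2029; done August 8, 2029 — within the window.
Step 2: the window is 16–24 days after August 8, 2029 (when the default notice is delivered), so August 24, 2029 through September 1, 2029; done August 25, 2029 — within the window.
Step 3: the window is 25–38 days after August 25, 2029 (when the itemised statement is provided), so September 19, 2029 through October 2, 2029; done September 22, 2029, which is between those dates.
Step 4: 81 days after August 8, 2029 (when the default notice is delivered) is October 28, 2029; done October 27, 2029 — timely.
Step 5: the window is 10–28 days after November 5, 2029 (end of the 9-day hold period, which began when the termination notice is served on October 27, 2029), so November 15, 2029 through December 3, 2029; December 2, 2029 falls inside that range.
Step 6: 5 days after December 9, 2029 (end of the 7-day waiting period, which began when the dispute is referred to mediation on December 2, 2029) is December 14, 2029; done December 12, 2029 — timely.
Step 7: the window is 13–173 days after July 5, 2029 (when the breach is discovered), so July 18, 2029 through December 25, 2029; done December 14, 2029 — within the window.

None — every step was satisfied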